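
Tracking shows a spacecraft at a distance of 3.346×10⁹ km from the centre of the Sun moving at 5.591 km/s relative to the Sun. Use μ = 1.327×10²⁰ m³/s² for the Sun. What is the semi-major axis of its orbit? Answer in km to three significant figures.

r = 3.346×10¹² m.
Vis-viva rearranged: 1/a = 2/r − v²/μ = 5.977×10⁻¹³ − 2.356×10⁻¹³ = 3.622×10⁻¹³ m⁻¹.
a = 2.761×10¹² m = 2.7612×10⁹ km.

a ≈ 2.76×10⁹ km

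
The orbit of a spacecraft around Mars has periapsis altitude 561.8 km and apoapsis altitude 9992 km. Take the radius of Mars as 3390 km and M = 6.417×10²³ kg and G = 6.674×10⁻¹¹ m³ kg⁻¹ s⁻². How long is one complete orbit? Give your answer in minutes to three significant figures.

T ≈ 408 minutes

μ = GM = 6.674×10⁻¹¹ × 6.417×10²³ = 4.283×10¹³ m³/s².
r_p = 3390 + 561.8 = 3951.8 km = 3.9518×10⁶ m.
r_a = 3390 + 9992 = 13382 km = 1.3382×10⁷ m.
Semi-major axis a = (r_p + r_a)/2 = (3951.8 + 13382)/2 = 8666.9 km = 8.667×10⁶ m.
By Kepler's third law T = 2π√(a³/μ) = 2π × 3.899×10³ = 2.450×10⁴ s.
= 408.3 minutes.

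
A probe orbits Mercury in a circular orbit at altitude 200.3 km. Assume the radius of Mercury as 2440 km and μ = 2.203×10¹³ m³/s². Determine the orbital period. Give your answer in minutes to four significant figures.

r = 2440 + 200.3 = 2640.3 km = 2.6403×10⁶ m.
Kepler's third law: T = 2π√(r³/μ) = 2π√((2.640×10⁶)³ / 2.203×10¹³).
r³/μ = 8.355×10⁵ s², so T = 2π × 9.141×10² = 5.743×10³ s.
Converting: 5.743×10³ s ÷ 60.00 = 95.72 minutes.

T ≈ 95.72 minutes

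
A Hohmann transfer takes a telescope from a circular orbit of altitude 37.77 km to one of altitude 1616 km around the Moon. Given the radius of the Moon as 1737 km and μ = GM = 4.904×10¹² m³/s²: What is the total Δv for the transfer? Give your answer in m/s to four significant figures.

Δv_total ≈ 441.9 m/s

r₁ = 1737 + 37.77 = 1774.8 km = 1.7748×10⁶ m.
r₂ = 1737 + 1616 = 3353.0 km = 3.3530×10⁶ m.
Transfer ellipse a_t = (r₁ + r₂)/2 = 2.564×10⁶ m.
At r₁: circular v_c1 = √(μ/r₁) = 1662 m/s; transfer-perilune v_p = √[μ(2/r₁ − 1/a_t)] = 1901 m/s.
Δv₁ = v_p − v_c1 = 238.7 m/s.
At r₂: circular v_c2 = √(μ/r₂) = 1209 m/s; transfer-apolune v_a = √[μ(2/r₂ − 1/a_t)] = 1006 m/s.
Δv₂ = v_c2 − v_a = 203.2 m/s.
Total Δv = Δv₁ + Δv₂ = 441.9 m/s.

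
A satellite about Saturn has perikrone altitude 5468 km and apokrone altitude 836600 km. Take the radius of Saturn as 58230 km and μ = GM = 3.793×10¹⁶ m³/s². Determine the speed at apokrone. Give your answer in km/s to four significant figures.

v ≈ 2.374 km/s

r_p = 58230 + 5468 = 63698 km = 6.3698×10⁷ m.
r_a = 58230 + 836600 = 894830 km = 8.9483×10⁸ m.
Semi-major axis a = (r_p + r_a)/2 = 4.7926×10⁵ km = 4.793×10⁸ m.
Vis-viva: v² = μ(2/r − 1/a) = 3.793×10¹⁶ × (2.235×10⁻⁹ − 2.087×10⁻⁹) = 5.634×10⁶ m²/s².
v = 2374 m/s = 2.374 km/s.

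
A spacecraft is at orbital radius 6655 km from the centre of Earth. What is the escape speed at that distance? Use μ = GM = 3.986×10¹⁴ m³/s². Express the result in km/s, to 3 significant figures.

r = 6655 km = 6.655×10⁶ m.
Escape speed v_esc = √(2μ/r) = √(2 × 3.986×10¹⁴ / 6.655×10⁶) = √(1.198×10⁸) = 10940 m/s.
= 10.94 km/s.

v_esc ≈ 10.9 km/s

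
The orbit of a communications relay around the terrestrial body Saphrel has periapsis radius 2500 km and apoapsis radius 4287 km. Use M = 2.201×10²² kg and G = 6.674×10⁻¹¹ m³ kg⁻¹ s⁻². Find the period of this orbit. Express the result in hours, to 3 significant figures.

T ≈ 9.00 hours

μ = GM = 6.674×10⁻¹¹ × 2.201×10²² = 1.469×10¹² m³/s².
Semi-major axis a = (r_p + r_a)/2 = (2500.0 + 4287.0)/2 = 3393.5 km = 3.394×10⁶ m.
By Kepler's third law T = 2π√(a³/μ) = 2π × 5.158×10³ = 3.241×10⁴ s.
= 9.002 hours.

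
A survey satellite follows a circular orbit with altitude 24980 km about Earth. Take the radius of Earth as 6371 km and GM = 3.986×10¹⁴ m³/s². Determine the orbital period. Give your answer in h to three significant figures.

r = 6371 + 24980 = 31351 km = 3.1351×10⁷ m.
Kepler's third law: T = 2π√(r³/μ) = 2π√((3.135×10⁷)³ / 3.986×10¹⁴).
r³/μ = 7.731×10⁷ s², so T = 2π × 8.792×10³ = 5.524×10⁴ s.
Converting: 5.524×10⁴ s ÷ 3600 = 15.35 h.

T ≈ 15.3 h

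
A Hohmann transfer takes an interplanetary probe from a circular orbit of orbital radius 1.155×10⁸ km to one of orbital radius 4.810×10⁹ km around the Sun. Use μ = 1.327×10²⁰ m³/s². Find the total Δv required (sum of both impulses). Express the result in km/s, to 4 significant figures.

r₁ = 1.155×10⁸ km = 1.155×10¹¹ m.
r₂ = 4.810×10⁹ km = 4.810×10¹² m.
Transfer ellipse a_t = (r₁ + r₂)/2 = 2.463×10¹² m.
At r₁: circular v_c1 = √(μ/r₁) = 33900 m/s; transfer-perihelion v_p = √[μ(2/r₁ − 1/a_t)] = 47370 m/s.
Δv₁ = v_p − v_c1 = 13470 m/s.
At r₂: circular v_c2 = √(μ/r₂) = 5252 m/s; transfer-aphelion v_a = √[μ(2/r₂ − 1/a_t)] = 1137 m/s.
Δv₂ = v_c2 − v_a = 4115 m/s.
Total Δv = Δv₁ + Δv₂ = 17590 m/s = 17.59 km/s.

Δv_total ≈ 17.59 km/s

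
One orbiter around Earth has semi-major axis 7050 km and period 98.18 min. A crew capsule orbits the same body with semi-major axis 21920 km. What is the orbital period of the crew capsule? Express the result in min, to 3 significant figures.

Kepler's third law: T² ∝ a³, so T₂ = T₁ (a₂/a₁)^(3/2).
a₂/a₁ = 3.109, (a₂/a₁)^(3/2) = 5.482.
T₂ = 98.18 × 5.482 = 538.3 min.

T₂ ≈ 538 min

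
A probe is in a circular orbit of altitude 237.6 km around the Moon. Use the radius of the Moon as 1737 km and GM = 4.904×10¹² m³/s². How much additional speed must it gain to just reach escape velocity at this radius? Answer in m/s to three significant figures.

r = 1737 + 237.6 = 1974.6 km = 1.9746×10⁶ m.
Circular speed v_c = √(μ/r) = 1576 m/s.
Escape speed v_esc = √(2μ/r) = √2 × v_c = 2229 m/s.
Δv = v_esc − v_c = 652.8 m/s.

Δv ≈ 653 m/s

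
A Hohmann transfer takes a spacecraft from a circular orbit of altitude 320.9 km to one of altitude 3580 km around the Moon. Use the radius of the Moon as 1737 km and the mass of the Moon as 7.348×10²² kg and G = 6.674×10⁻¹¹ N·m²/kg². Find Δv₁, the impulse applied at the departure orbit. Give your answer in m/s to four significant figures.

μ = GM = 6.674×10⁻¹¹ × 7.348×10²² = 4.904×10¹² m³/s².
r₁ = 1737 + 320.9 = 2057.9 km = 2.0579×10⁶ m.
r₂ = 1737 + 3580 = 5317.0 km = 5.3170×10⁶ m.
Transfer ellipse a_t = (r₁ + r₂)/2 = 3.687×10⁶ m.
At r₁: circular v_c1 = √(μ/r₁) = 1544 m/s; transfer-perilune v_p = √[μ(2/r₁ − 1/a_t)] = 1854 m/s.
Δv₁ = v_p − v_c1 = 310.0 m/s.

Δv ≈ 310.0 m/s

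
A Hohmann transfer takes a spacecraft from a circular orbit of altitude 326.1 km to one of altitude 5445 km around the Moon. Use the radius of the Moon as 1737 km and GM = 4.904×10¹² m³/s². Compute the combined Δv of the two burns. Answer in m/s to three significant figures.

r₁ = 1737 + 326.1 = 2063.1 km = 2.0631×10⁶ m.
r₂ = 1737 + 5445 = 7182.0 km = 7.1820×10⁶ m.
Transfer ellipse a_t = (r₁ + r₂)/2 = 4.623×10⁶ m.
At r₁: circular v_c1 = √(μ/r₁) = 1542 m/s; transfer-perilune v_p = √[μ(2/r₁ − 1/a_t)] = 1922 m/s.
Δv₁ = v_p − v_c1 = 380.0 m/s.
At r₂: circular v_c2 = √(μ/r₂) = 826.3 m/s; transfer-apolune v_a = √[μ(2/r₂ − 1/a_t)] = 552.0 m/s.
Δv₂ = v_c2 − v_a = 274.3 m/s.
Total Δv = Δv₁ + Δv₂ = 654.3 m/s.

Δv_total ≈ 654 m/s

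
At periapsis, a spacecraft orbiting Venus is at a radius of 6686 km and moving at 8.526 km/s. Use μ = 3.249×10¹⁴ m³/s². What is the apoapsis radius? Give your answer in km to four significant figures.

r_p = 6.686×10⁶ m.
Specific energy ε = v²/2 − μ/r = -1.225×10⁷ J/kg, so a = −μ/(2ε) = 1.326×10⁷ m.
The apsides satisfy r_p + r_a = 2a, so the apoapsis radius is 2a − r_p = 1.984×10⁷ m = 19841 km.

apoapsis radius ≈ 19840 km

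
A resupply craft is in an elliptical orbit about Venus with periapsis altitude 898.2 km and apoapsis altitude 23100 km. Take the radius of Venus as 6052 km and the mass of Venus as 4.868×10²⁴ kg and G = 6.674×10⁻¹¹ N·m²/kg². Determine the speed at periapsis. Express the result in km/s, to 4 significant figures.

v ≈ 8.689 km/s

μ = GM = 6.674×10⁻¹¹ × 4.868×10²⁴ = 3.249×10¹⁴ m³/s².
r_p = 6052 + 898.2 = 6950.2 km = 6.9502×10⁶ m.
r_a = 6052 + 23100 = 29152 km = 2.9152×10⁷ m.
Semi-major axis a = (r_p + r_a)/2 = 18051 km = 1.805×10⁷ m.
Vis-viva: v² = μ(2/r − 1/a) = 3.249×10¹⁴ × (2.878×10⁻⁷ − 5.540×10⁻⁸) = 7.549×10⁷ m²/s².
v = 8689 m/s = 8.689 km/s.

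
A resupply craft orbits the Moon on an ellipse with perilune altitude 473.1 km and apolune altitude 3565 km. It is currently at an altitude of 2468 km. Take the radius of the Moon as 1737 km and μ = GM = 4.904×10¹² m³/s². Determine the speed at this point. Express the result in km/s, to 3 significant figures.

r_p = 1737 + 473.1 = 2210.1 km = 2.2101×10⁶ m.
r_a = 1737 + 3565 = 5302.0 km = 5.3020×10⁶ m.
r = 1737 + 2468 = 4205.0 km = 4.205×10⁶ m.
Semi-major axis a = (r_p + r_a)/2 = 3756.1 km = 3.756×10⁶ m.
Vis-viva: v² = μ(2/r − 1/a) = 4.904×10¹² × (4.756×10⁻⁷ − 2.662×10⁻⁷) = 1.027×10⁶ m²/s².
v = 1013 m/s = 1.013 km/s.

v ≈ 1.01 km/s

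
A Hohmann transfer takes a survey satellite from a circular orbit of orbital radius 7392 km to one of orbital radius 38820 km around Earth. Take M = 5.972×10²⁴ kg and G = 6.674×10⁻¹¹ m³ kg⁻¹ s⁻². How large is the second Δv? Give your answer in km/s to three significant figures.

Δv ≈ 1.39 km/s

μ = GM = 6.674×10⁻¹¹ × 5.972×10²⁴ = 3.986×10¹⁴ m³/s².
r₁ = 7392 km = 7.392×10⁶ m.
r₂ = 38820 km = 3.882×10⁷ m.
Transfer ellipse a_t = (r₁ + r₂)/2 = 2.311×10⁷ m.
At r₁: circular v_c1 = √(μ/r₁) = 7343 m/s; transfer-perigee v_p = √[μ(2/r₁ − 1/a_t)] = 9518 m/s.
At r₂: circular v_c2 = √(μ/r₂) = 3204 m/s; transfer-apogee v_a = √[μ(2/r₂ − 1/a_t)] = 1812 m/s.
Δv₂ = v_c2 − v_a = 1392 m/s.
= 1.392 km/s.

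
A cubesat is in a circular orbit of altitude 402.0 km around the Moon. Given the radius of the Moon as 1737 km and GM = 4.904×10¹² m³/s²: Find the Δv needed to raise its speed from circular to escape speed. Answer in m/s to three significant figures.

Δv ≈ 627 m/s

r = 1737 + 402.0 = 2139.0 km = 2.1390×10⁶ m.
Circular speed v_c = √(μ/r) = 1514 m/s.
Escape speed v_esc = √(2μ/r) = √2 × v_c = 2141 m/s.
Δv = v_esc − v_c = 627.2 m/s.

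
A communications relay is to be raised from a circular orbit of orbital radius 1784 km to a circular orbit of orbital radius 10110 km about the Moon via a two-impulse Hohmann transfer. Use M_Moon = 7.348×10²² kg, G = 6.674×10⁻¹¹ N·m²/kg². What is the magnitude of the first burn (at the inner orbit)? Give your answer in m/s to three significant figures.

Δv ≈ 504 m/s

μ = GM = 6.674×10⁻¹¹ × 7.348×10²² = 4.904×10¹² m³/s².
r₁ = 1784 km = 1.784×10⁶ m.
r₂ = 10110 km = 1.011×10⁷ m.
Transfer ellipse a_t = (r₁ + r₂)/2 = 5.947×10⁶ m.
At r₁: circular v_c1 = √(μ/r₁) = 1658 m/s; transfer-perilune v_p = √[μ(2/r₁ − 1/a_t)] = 2162 m/s.
Δv₁ = v_p − v_c1 = 503.8 m/s.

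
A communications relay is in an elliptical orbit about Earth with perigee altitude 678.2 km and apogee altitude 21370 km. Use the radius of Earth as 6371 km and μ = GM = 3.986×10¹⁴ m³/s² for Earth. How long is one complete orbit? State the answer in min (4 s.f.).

T ≈ 380.5 min

r_p = 6371 + 678.2 = 7049.2 km = 7.0492×10⁶ m.
r_a = 6371 + 21370 = 27741 km = 2.7741×10⁷ m.
Semi-major axis a = (r_p + r_a)/2 = (7049.2 + 27741)/2 = 17395 km = 1.740×10⁷ m.
By Kepler's third law T = 2π√(a³/μ) = 2π × 3.634×10³ = 2.283×10⁴ s.
= 380.5 min.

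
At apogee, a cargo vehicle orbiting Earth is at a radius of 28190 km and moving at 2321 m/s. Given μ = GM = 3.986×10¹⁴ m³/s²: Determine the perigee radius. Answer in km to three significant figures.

r_a = 2.819×10⁷ m.
Specific energy ε = v²/2 − μ/r = -1.145×10⁷ J/kg, so a = −μ/(2ε) = 1.741×10⁷ m.
The apsides satisfy r_p + r_a = 2a, so the perigee radius is 2a − r_a = 6.634×10⁶ m = 6633.6 km.

perigee radius ≈ 6630 km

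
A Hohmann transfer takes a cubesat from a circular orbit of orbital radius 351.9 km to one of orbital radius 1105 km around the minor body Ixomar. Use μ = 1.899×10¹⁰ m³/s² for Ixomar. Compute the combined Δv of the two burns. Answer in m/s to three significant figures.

Δv_total ≈ 93.8 m/s

r₁ = 351.9 km = 3.519×10⁵ m.
r₂ = 1105 km = 1.105×10⁶ m.
Transfer ellipse a_t = (r₁ + r₂)/2 = 7.284×10⁵ m.
At r₁: circular v_c1 = √(μ/r₁) = 232.3 m/s; transfer-periapsis v_p = √[μ(2/r₁ − 1/a_t)] = 286.1 m/s.
Δv₁ = v_p − v_c1 = 53.81 m/s.
At r₂: circular v_c2 = √(μ/r₂) = 131.1 m/s; transfer-apoapsis v_a = √[μ(2/r₂ − 1/a_t)] = 91.12 m/s.
Δv₂ = v_c2 − v_a = 39.98 m/s.
Total Δv = Δv₁ + Δv₂ = 93.79 m/s.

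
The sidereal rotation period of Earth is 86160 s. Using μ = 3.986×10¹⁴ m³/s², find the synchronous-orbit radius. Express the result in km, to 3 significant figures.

r_sync ≈ 42200 km

A synchronous orbit has period T, so by Kepler's third law a = (μT²/4π²)^(1/3).
μT²/4π² = 3.986×10¹⁴ × (8.616×10⁴)² / 39.48 = 7.495×10²² m³.
a = 4.216×10⁷ m = 42163 km.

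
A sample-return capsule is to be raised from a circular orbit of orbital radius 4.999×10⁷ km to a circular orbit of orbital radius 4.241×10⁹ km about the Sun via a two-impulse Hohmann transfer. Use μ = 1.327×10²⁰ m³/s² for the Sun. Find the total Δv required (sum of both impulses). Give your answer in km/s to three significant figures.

Δv_total ≈ 25.7 km/s

r₁ = 4.999×10⁷ km = 4.999×10¹⁰ m.
r₂ = 4.241×10⁹ km = 4.241×10¹² m.
Transfer ellipse a_t = (r₁ + r₂)/2 = 2.145×10¹² m.
At r₁: circular v_c1 = √(μ/r₁) = 51520 m/s; transfer-perihelion v_p = √[μ(2/r₁ − 1/a_t)] = 72440 m/s.
Δv₁ = v_p − v_c1 = 20920 m/s.
At r₂: circular v_c2 = √(μ/r₂) = 5594 m/s; transfer-aphelion v_a = √[μ(2/r₂ − 1/a_t)] = 853.8 m/s.
Δv₂ = v_c2 − v_a = 4740 m/s.
Total Δv = Δv₁ + Δv₂ = 25660 m/s = 25.66 km/s.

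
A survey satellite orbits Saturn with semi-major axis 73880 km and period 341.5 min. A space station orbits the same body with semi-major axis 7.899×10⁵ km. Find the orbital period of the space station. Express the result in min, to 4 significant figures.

T₂ ≈ 11940 min

Kepler's third law: T² ∝ a³, so T₂ = T₁ (a₂/a₁)^(3/2).
a₂/a₁ = 10.69, (a₂/a₁)^(3/2) = 34.96.
T₂ = 341.5 × 34.96 = 11940 min.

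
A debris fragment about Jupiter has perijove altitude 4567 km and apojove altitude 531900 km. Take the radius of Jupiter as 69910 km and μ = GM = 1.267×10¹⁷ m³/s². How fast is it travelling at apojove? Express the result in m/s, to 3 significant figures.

v ≈ 6810 m/s

r_p = 69910 + 4567 = 74477 km = 7.4477×10⁷ m.
r_a = 69910 + 531900 = 601810 km = 6.0181×10⁸ m.
Semi-major axis a = (r_p + r_a)/2 = 3.3814×10⁵ km = 3.381×10⁸ m.
Vis-viva: v² = μ(2/r − 1/a) = 1.267×10¹⁷ × (3.323×10⁻⁹ − 2.957×10⁻⁹) = 4.637×10⁷ m²/s².
v = 6810 m/s.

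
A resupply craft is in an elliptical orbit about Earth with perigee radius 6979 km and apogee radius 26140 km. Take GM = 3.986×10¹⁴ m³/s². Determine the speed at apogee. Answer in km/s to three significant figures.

v ≈ 2.54 km/s

Semi-major axis a = (r_p + r_a)/2 = 16560 km = 1.656×10⁷ m.
Vis-viva: v² = μ(2/r − 1/a) = 3.986×10¹⁴ × (7.651×10⁻⁸ − 6.039×10⁻⁸) = 6.427×10⁶ m²/s².
v = 2535 m/s = 2.535 km/s.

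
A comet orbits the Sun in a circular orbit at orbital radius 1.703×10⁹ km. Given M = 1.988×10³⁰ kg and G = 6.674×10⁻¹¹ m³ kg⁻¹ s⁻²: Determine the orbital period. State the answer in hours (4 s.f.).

T ≈ 336700 hours

μ = GM = 6.674×10⁻¹¹ × 1.988×10³⁰ = 1.327×10²⁰ m³/s².
r = 1.703×10⁹ km = 1.703×10¹² m.
Kepler's third law: T = 2π√(r³/μ) = 2π√((1.703×10¹²)³ / 1.327×10²⁰).
r³/μ = 3.723×10¹⁶ s², so T = 2π × 1.929×10⁸ = 1.212×10⁹ s.
Converting: 1.212×10⁹ s ÷ 3600 = 3.367×10⁵ hours.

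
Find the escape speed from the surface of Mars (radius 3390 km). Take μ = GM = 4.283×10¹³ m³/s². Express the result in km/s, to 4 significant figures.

v_esc ≈ 5.027 km/s

r = R = 3.390×10⁶ m.
Escape speed v_esc = √(2μ/r) = √(2 × 4.283×10¹³ / 3.390×10⁶) = √(2.527×10⁷) = 5027 m/s.
= 5.027 km/s.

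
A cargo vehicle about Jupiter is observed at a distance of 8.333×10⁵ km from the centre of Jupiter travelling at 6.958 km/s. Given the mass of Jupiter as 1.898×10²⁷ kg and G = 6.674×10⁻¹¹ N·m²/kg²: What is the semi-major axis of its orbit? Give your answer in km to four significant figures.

μ = GM = 6.674×10⁻¹¹ × 1.898×10²⁷ = 1.267×10¹⁷ m³/s².
r = 8.333×10⁸ m.
Vis-viva rearranged: 1/a = 2/r − v²/μ = 2.400×10⁻⁹ − 3.822×10⁻¹⁰ = 2.018×10⁻⁹ m⁻¹.
a = 4.956×10⁸ m = 4.9556×10⁵ km.

a ≈ 4.956×10⁵ km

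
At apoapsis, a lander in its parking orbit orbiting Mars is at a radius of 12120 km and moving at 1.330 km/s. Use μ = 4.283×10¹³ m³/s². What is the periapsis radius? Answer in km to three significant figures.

r_a = 1.212×10⁷ m.
Specific energy ε = v²/2 − μ/r = -2.649×10⁶ J/kg, so a = −μ/(2ε) = 8.083×10⁶ m.
The apsides satisfy r_p + r_a = 2a, so the periapsis radius is 2a − r_a = 4.046×10⁶ m = 4046.1 km.

periapsis radius ≈ 4050 km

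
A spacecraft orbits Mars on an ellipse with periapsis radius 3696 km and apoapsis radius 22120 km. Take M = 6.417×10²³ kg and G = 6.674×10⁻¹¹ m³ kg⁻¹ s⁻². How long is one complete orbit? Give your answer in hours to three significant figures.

μ = GM = 6.674×10⁻¹¹ × 6.417×10²³ = 4.283×10¹³ m³/s².
Semi-major axis a = (r_p + r_a)/2 = (3696.0 + 22120)/2 = 12908 km = 1.291×10⁷ m.
By Kepler's third law T = 2π√(a³/μ) = 2π × 7.086×10³ = 4.453×10⁴ s.
= 12.37 hours.

T ≈ 12.4 hours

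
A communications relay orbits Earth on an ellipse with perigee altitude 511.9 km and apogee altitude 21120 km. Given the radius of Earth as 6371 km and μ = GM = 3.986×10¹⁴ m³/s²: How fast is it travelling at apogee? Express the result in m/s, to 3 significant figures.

r_p = 6371 + 511.9 = 6882.9 km = 6.8829×10⁶ m.
r_a = 6371 + 21120 = 27491 km = 2.7491×10⁷ m.
Semi-major axis a = (r_p + r_a)/2 = 17187 km = 1.719×10⁷ m.
Vis-viva: v² = μ(2/r − 1/a) = 3.986×10¹⁴ × (7.275×10⁻⁸ − 5.818×10⁻⁸) = 5.807×10⁶ m²/s².
v = 2410 m/s.

v ≈ 2410 m/s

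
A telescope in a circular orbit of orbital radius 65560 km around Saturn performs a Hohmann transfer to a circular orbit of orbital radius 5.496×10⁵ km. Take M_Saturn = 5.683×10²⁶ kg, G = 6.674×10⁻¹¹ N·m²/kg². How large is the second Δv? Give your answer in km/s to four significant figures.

μ = GM = 6.674×10⁻¹¹ × 5.683×10²⁶ = 3.793×10¹⁶ m³/s².
r₁ = 65560 km = 6.556×10⁷ m.
r₂ = 5.496×10⁵ km = 5.496×10⁸ m.
Transfer ellipse a_t = (r₁ + r₂)/2 = 3.076×10⁸ m.
At r₁: circular v_c1 = √(μ/r₁) = 24050 m/s; transfer-perikrone v_p = √[μ(2/r₁ − 1/a_t)] = 32150 m/s.
At r₂: circular v_c2 = √(μ/r₂) = 8307 m/s; transfer-apokrone v_a = √[μ(2/r₂ − 1/a_t)] = 3835 m/s.
Δv₂ = v_c2 − v_a = 4472 m/s.
= 4.472 km/s.

Δv ≈ 4.472 km/s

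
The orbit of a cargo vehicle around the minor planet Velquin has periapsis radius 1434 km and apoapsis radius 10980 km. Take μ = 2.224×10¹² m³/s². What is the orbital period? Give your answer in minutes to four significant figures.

Semi-major axis a = (r_p + r_a)/2 = (1434.0 + 10980)/2 = 6207.0 km = 6.207×10⁶ m.
By Kepler's third law T = 2π√(a³/μ) = 2π × 1.037×10⁴ = 6.515×10⁴ s.
= 1086 minutes.

T ≈ 1086 minutes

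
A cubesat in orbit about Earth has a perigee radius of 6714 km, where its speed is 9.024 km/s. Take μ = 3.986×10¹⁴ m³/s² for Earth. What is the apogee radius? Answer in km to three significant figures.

r_p = 6.714×10⁶ m.
Specific energy ε = v²/2 − μ/r = -1.865×10⁷ J/kg, so a = −μ/(2ε) = 1.069×10⁷ m.
The apsides satisfy r_p + r_a = 2a, so the apogee radius is 2a − r_p = 1.466×10⁷ m = 14656 km.

apogee radius ≈ 14700 km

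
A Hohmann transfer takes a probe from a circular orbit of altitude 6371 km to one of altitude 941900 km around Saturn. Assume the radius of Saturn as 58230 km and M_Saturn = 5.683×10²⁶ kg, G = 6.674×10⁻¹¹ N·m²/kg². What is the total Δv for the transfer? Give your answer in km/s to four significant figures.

Δv_total ≈ 12.99 km/s

μ = GM = 6.674×10⁻¹¹ × 5.683×10²⁶ = 3.793×10¹⁶ m³/s².
r₁ = 58230 + 6371 = 64601 km = 6.4601×10⁷ m.
r₂ = 58230 + 941900 = 1000100 km = 1.0001×10⁹ m.
Transfer ellipse a_t = (r₁ + r₂)/2 = 5.324×10⁸ m.
At r₁: circular v_c1 = √(μ/r₁) = 24230 m/s; transfer-perikrone v_p = √[μ(2/r₁ − 1/a_t)] = 33210 m/s.
Δv₁ = v_p − v_c1 = 8981 m/s.
At r₂: circular v_c2 = √(μ/r₂) = 6158 m/s; transfer-apokrone v_a = √[μ(2/r₂ − 1/a_t)] = 2145 m/s.
Δv₂ = v_c2 − v_a = 4013 m/s.
Total Δv = Δv₁ + Δv₂ = 12990 m/s = 12.99 km/s.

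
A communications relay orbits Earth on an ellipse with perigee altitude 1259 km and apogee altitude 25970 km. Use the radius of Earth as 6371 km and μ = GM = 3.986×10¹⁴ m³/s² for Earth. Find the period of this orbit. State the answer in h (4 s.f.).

T ≈ 7.811 h

r_p = 6371 + 1259 = 7630.0 km = 7.6300×10⁶ m.
r_a = 6371 + 25970 = 32341 km = 3.2341×10⁷ m.
Semi-major axis a = (r_p + r_a)/2 = (7630.0 + 32341)/2 = 19986 km = 1.999×10⁷ m.
By Kepler's third law T = 2π√(a³/μ) = 2π × 4.475×10³ = 2.812×10⁴ s.
= 7.811 h.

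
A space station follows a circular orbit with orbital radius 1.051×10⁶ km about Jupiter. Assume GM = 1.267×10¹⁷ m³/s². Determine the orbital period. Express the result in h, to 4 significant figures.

T ≈ 167.1 h

r = 1.051×10⁶ km = 1.051×10⁹ m.
Kepler's third law: T = 2π√(r³/μ) = 2π√((1.051×10⁹)³ / 1.267×10¹⁷).
r³/μ = 9.163×10⁹ s², so T = 2π × 9.572×10⁴ = 6.014×10⁵ s.
Converting: 6.014×10⁵ s ÷ 3600 = 167.1 h.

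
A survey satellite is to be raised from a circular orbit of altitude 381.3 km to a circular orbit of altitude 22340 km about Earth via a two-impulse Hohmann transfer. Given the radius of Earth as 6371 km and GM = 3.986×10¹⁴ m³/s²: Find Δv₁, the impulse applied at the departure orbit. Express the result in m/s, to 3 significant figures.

r₁ = 6371 + 381.3 = 6752.3 km = 6.7523×10⁶ m.
r₂ = 6371 + 22340 = 28711 km = 2.8711×10⁷ m.
Transfer ellipse a_t = (r₁ + r₂)/2 = 1.773×10⁷ m.
At r₁: circular v_c1 = √(μ/r₁) = 7683 m/s; transfer-perigee v_p = √[μ(2/r₁ − 1/a_t)] = 9777 m/s.
Δv₁ = v_p − v_c1 = 2093 m/s.

Δv ≈ 2090 m/s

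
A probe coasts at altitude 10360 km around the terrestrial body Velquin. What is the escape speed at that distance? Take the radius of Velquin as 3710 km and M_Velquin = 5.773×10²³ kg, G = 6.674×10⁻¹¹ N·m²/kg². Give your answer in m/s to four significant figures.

μ = GM = 6.674×10⁻¹¹ × 5.773×10²³ = 3.853×10¹³ m³/s².
r = 3710 + 10360 = 14070 km = 1.4070×10⁷ m.
Escape speed v_esc = √(2μ/r) = √(2 × 3.853×10¹³ / 1.407×10⁷) = √(5.477×10⁶) = 2340 m/s.

v_esc ≈ 2340 m/s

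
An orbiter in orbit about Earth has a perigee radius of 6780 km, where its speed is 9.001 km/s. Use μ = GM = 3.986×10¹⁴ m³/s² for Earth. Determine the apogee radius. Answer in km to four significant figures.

apogee radius ≈ 15020 km

r_p = 6.780×10⁶ m.
Specific energy ε = v²/2 − μ/r = -1.828×10⁷ J/kg, so a = −μ/(2ε) = 1.090×10⁷ m.
The apsides satisfy r_p + r_a = 2a, so the apogee radius is 2a − r_p = 1.502×10⁷ m = 15023 km.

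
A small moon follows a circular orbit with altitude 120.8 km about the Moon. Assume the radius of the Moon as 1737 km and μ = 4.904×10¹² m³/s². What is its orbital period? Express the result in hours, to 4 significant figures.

T ≈ 1.996 hours

r = 1737 + 120.8 = 1857.8 km = 1.8578×10⁶ m.
Kepler's third law: T = 2π√(r³/μ) = 2π√((1.858×10⁶)³ / 4.904×10¹²).
r³/μ = 1.308×10⁶ s², so T = 2π × 1.143×10³ = 7.185×10³ s.
Converting: 7.185×10³ s ÷ 3600 = 1.996 hours.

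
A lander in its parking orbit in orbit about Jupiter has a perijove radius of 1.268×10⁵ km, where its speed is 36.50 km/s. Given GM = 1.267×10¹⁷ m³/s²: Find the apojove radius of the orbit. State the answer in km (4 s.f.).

r_p = 1.268×10⁸ m.
Specific energy ε = v²/2 − μ/r = -3.331×10⁸ J/kg, so a = −μ/(2ε) = 1.902×10⁸ m.
The apsides satisfy r_p + r_a = 2a, so the apojove radius is 2a − r_p = 2.536×10⁸ m = 2.5358×10⁵ km.

apojove radius ≈ 2.536×10⁵ km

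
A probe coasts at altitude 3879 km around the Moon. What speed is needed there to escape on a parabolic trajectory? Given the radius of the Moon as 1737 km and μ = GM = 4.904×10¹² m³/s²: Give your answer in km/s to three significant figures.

v_esc ≈ 1.32 km/s

r = 1737 + 3879 = 5616.0 km = 5.6160×10⁶ m.
Escape speed v_esc = √(2μ/r) = √(2 × 4.904×10¹² / 5.616×10⁶) = √(1.746×10⁶) = 1322 m/s.
= 1.322 km/s.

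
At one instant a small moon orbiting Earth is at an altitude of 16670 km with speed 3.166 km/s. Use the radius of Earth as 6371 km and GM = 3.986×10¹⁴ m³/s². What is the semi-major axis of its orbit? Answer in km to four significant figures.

r = 6371 + 16670 = 23041 km = 2.304×10⁷ m.
Vis-viva rearranged: 1/a = 2/r − v²/μ = 8.680×10⁻⁸ − 2.515×10⁻⁸ = 6.165×10⁻⁸ m⁻¹.
a = 1.622×10⁷ m = 16219 km.

a ≈ 16220 km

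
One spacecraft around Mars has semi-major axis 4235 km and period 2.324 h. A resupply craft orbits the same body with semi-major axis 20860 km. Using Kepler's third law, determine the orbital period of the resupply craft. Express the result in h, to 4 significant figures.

Kepler's third law: T² ∝ a³, so T₂ = T₁ (a₂/a₁)^(3/2).
a₂/a₁ = 4.926, (a₂/a₁)^(3/2) = 10.93.
T₂ = 2.324 × 10.93 = 25.41 h.

T₂ ≈ 25.41 h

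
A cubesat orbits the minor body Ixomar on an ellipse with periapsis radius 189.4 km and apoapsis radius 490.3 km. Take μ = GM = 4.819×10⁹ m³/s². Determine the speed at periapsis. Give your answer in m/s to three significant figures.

Semi-major axis a = (r_p + r_a)/2 = 339.85 km = 3.398×10⁵ m.
Vis-viva: v² = μ(2/r − 1/a) = 4.819×10⁹ × (1.056×10⁻⁵ − 2.942×10⁻⁶) = 3.671×10⁴ m²/s².
v = 191.6 m/s.

v ≈ 192 m/s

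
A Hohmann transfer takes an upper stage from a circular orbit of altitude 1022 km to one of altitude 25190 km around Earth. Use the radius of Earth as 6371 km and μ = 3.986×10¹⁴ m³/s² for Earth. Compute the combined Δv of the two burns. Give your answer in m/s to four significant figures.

Δv_total ≈ 3369 m/s

r₁ = 6371 + 1022 = 7393.0 km = 7.3930×10⁶ m.
r₂ = 6371 + 25190 = 31561 km = 3.1561×10⁷ m.
Transfer ellipse a_t = (r₁ + r₂)/2 = 1.948×10⁷ m.
At r₁: circular v_c1 = √(μ/r₁) = 7343 m/s; transfer-perigee v_p = √[μ(2/r₁ − 1/a_t)] = 9347 m/s.
Δv₁ = v_p − v_c1 = 2004 m/s.
At r₂: circular v_c2 = √(μ/r₂) = 3554 m/s; transfer-apogee v_a = √[μ(2/r₂ − 1/a_t)] = 2189 m/s.
Δv₂ = v_c2 − v_a = 1364 m/s.
Total Δv = Δv₁ + Δv₂ = 3369 m/s.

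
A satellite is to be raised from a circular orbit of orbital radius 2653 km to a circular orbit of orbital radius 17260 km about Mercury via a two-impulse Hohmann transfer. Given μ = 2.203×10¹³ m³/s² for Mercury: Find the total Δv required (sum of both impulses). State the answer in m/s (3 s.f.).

r₁ = 2653 km = 2.653×10⁶ m.
r₂ = 17260 km = 1.726×10⁷ m.
Transfer ellipse a_t = (r₁ + r₂)/2 = 9.956×10⁶ m.
At r₁: circular v_c1 = √(μ/r₁) = 2882 m/s; transfer-periherm v_p = √[μ(2/r₁ − 1/a_t)] = 3794 m/s.
Δv₁ = v_p − v_c1 = 912.4 m/s.
At r₂: circular v_c2 = √(μ/r₂) = 1130 m/s; transfer-apoherm v_a = √[μ(2/r₂ − 1/a_t)] = 583.2 m/s.
Δv₂ = v_c2 − v_a = 546.6 m/s.
Total Δv = Δv₁ + Δv₂ = 1459 m/s.

Δv_total ≈ 1460 m/s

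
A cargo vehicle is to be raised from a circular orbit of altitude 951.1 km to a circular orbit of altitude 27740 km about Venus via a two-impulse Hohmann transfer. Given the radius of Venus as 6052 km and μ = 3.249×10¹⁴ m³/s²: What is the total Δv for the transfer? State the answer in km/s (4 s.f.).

r₁ = 6052 + 951.1 = 7003.1 km = 7.0031×10⁶ m.
r₂ = 6052 + 27740 = 33792 km = 3.3792×10⁷ m.
Transfer ellipse a_t = (r₁ + r₂)/2 = 2.040×10⁷ m.
At r₁: circular v_c1 = √(μ/r₁) = 6811 m/s; transfer-periapsis v_p = √[μ(2/r₁ − 1/a_t)] = 8767 m/s.
Δv₁ = v_p − v_c1 = 1956 m/s.
At r₂: circular v_c2 = √(μ/r₂) = 3101 m/s; transfer-apoapsis v_a = √[μ(2/r₂ − 1/a_t)] = 1817 m/s.
Δv₂ = v_c2 − v_a = 1284 m/s.
Total Δv = Δv₁ + Δv₂ = 3240 m/s = 3.240 km/s.

Δv_total ≈ 3.240 km/s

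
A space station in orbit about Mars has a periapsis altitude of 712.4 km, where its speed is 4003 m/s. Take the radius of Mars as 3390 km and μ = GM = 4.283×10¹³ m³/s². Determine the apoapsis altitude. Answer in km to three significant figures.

apoapsis altitude ≈ 10100 km

r_p = 3390 + 712.4 = 4102.4 km = 4.102×10⁶ m.
Specific energy ε = v²/2 − μ/r = -2.428×10⁶ J/kg, so a = −μ/(2ε) = 8.819×10⁶ m.
The apsides satisfy r_p + r_a = 2a, so the apoapsis radius is 2a − r_p = 1.354×10⁷ m = 13536 km.
Apoapsis altitude = 13536 − 3390 = 10146 km.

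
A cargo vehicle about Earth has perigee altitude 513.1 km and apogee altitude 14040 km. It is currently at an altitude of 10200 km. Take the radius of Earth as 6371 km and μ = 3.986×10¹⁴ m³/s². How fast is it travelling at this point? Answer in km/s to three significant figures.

r_p = 6371 + 513.1 = 6884.1 km = 6.8841×10⁶ m.
r_a = 6371 + 14040 = 20411 km = 2.0411×10⁷ m.
r = 6371 + 10200 = 16571 km = 1.657×10⁷ m.
Semi-major axis a = (r_p + r_a)/2 = 13648 km = 1.365×10⁷ m.
Vis-viva: v² = μ(2/r − 1/a) = 3.986×10¹⁴ × (1.207×10⁻⁷ − 7.327×10⁻⁸) = 1.890×10⁷ m²/s².
v = 4348 m/s = 4.348 km/s.

v ≈ 4.35 km/s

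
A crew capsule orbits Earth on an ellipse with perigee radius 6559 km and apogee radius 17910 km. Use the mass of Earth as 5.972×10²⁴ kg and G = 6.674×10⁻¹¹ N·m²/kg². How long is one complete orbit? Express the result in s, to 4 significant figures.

μ = GM = 6.674×10⁻¹¹ × 5.972×10²⁴ = 3.986×10¹⁴ m³/s².
Semi-major axis a = (r_p + r_a)/2 = (6559.0 + 17910)/2 = 12234 km = 1.223×10⁷ m.
By Kepler's third law T = 2π√(a³/μ) = 2π × 2.144×10³ = 1.347×10⁴ s.

T ≈ 13470 s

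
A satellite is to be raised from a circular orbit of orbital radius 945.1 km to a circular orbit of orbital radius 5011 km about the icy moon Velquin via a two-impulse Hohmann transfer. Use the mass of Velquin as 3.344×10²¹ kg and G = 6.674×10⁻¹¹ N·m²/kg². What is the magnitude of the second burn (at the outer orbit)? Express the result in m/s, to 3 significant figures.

Δv ≈ 92.2 m/s

μ = GM = 6.674×10⁻¹¹ × 3.344×10²¹ = 2.232×10¹¹ m³/s².
r₁ = 945.1 km = 9.451×10⁵ m.
r₂ = 5011 km = 5.011×10⁶ m.
Transfer ellipse a_t = (r₁ + r₂)/2 = 2.978×10⁶ m.
At r₁: circular v_c1 = √(μ/r₁) = 485.9 m/s; transfer-periapsis v_p = √[μ(2/r₁ − 1/a_t)] = 630.4 m/s.
At r₂: circular v_c2 = √(μ/r₂) = 211.0 m/s; transfer-apoapsis v_a = √[μ(2/r₂ − 1/a_t)] = 118.9 m/s.
Δv₂ = v_c2 − v_a = 92.15 m/s.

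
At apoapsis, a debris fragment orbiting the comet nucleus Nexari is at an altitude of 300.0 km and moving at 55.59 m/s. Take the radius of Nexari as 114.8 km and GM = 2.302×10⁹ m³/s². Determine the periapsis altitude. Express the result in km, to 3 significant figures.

r_a = 114.8 + 300.0 = 414.80 km = 4.148×10⁵ m.
Specific energy ε = v²/2 − μ/r = -4.005×10³ J/kg, so a = −μ/(2ε) = 2.874×10⁵ m.
The apsides satisfy r_p + r_a = 2a, so the periapsis radius is 2a − r_a = 1.600×10⁵ m = 160.05 km.
Periapsis altitude = 160.05 − 114.8 = 45.248 km.

periapsis altitude ≈ 45.2 km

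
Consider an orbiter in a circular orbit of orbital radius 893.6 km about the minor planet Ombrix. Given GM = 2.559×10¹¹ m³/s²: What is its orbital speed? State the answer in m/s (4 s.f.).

v ≈ 535.1 m/s

r = 893.6 km = 8.936×10⁵ m.
For a circular orbit v = √(μ/r) = √(2.559×10¹¹ / 8.936×10⁵) = √(2.864×10⁵) = 535.1 m/s.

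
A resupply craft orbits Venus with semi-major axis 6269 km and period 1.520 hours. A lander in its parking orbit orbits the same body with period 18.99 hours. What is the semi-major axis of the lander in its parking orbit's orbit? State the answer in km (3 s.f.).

Kepler's third law: a³ ∝ T², so a₂ = a₁ (T₂/T₁)^(2/3).
T₂/T₁ = 12.49, (T₂/T₁)^(2/3) = 5.384.
a₂ = 6269 × 5.384 = 33750 km.

a₂ ≈ 33800 km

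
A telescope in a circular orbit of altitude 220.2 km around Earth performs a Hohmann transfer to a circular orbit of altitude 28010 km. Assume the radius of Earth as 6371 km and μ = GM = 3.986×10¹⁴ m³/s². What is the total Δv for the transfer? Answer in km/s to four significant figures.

r₁ = 6371 + 220.2 = 6591.2 km = 6.5912×10⁶ m.
r₂ = 6371 + 28010 = 34381 km = 3.4381×10⁷ m.
Transfer ellipse a_t = (r₁ + r₂)/2 = 2.049×10⁷ m.
At r₁: circular v_c1 = √(μ/r₁) = 7777 m/s; transfer-perigee v_p = √[μ(2/r₁ − 1/a_t)] = 10070 m/s.
Δv₁ = v_p − v_c1 = 2298 m/s.
At r₂: circular v_c2 = √(μ/r₂) = 3405 m/s; transfer-apogee v_a = √[μ(2/r₂ − 1/a_t)] = 1931 m/s.
Δv₂ = v_c2 − v_a = 1474 m/s.
Total Δv = Δv₁ + Δv₂ = 3771 m/s = 3.771 km/s.

Δv_total ≈ 3.771 km/s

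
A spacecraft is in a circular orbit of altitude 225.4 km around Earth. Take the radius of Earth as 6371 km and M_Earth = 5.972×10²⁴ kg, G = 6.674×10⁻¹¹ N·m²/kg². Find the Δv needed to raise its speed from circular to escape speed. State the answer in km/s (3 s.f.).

μ = GM = 6.674×10⁻¹¹ × 5.972×10²⁴ = 3.986×10¹⁴ m³/s².
r = 6371 + 225.4 = 6596.4 km = 6.5964×10⁶ m.
Circular speed v_c = √(μ/r) = 7773 m/s.
Escape speed v_esc = √(2μ/r) = √2 × v_c = 10990 m/s.
Δv = v_esc − v_c = 3220 m/s = 3.220 km/s.

Δv ≈ 3.22 km/s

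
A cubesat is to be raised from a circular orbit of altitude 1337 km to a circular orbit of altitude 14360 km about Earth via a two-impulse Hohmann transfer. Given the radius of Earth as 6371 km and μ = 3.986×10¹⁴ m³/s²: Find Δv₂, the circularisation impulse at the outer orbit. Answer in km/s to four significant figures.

r₁ = 6371 + 1337 = 7708.0 km = 7.7080×10⁶ m.
r₂ = 6371 + 14360 = 20731 km = 2.0731×10⁷ m.
Transfer ellipse a_t = (r₁ + r₂)/2 = 1.422×10⁷ m.
At r₁: circular v_c1 = √(μ/r₁) = 7191 m/s; transfer-perigee v_p = √[μ(2/r₁ − 1/a_t)] = 8683 m/s.
At r₂: circular v_c2 = √(μ/r₂) = 4385 m/s; transfer-apogee v_a = √[μ(2/r₂ − 1/a_t)] = 3228 m/s.
Δv₂ = v_c2 − v_a = 1156 m/s.
= 1.156 km/s.

Δv ≈ 1.156 km/s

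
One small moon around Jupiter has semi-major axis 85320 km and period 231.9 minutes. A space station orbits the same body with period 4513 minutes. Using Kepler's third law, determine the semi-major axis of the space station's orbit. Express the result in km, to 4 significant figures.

Kepler's third law: a³ ∝ T², so a₂ = a₁ (T₂/T₁)^(2/3).
T₂/T₁ = 19.46, (T₂/T₁)^(2/3) = 7.235.
a₂ = 85320 × 7.235 = 6.173×10⁵ km.

a₂ ≈ 6.173×10⁵ km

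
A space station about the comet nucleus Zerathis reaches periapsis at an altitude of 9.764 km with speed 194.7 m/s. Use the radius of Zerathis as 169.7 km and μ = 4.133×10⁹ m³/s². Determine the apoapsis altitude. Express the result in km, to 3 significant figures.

apoapsis altitude ≈ 665 km

r_p = 169.7 + 9.764 = 179.46 km = 1.795×10⁵ m.
Specific energy ε = v²/2 − μ/r = -4.076×10³ J/kg, so a = −μ/(2ε) = 5.070×10⁵ m.
The apsides satisfy r_p + r_a = 2a, so the apoapsis radius is 2a − r_p = 8.346×10⁵ m = 834.61 km.
Apoapsis altitude = 834.61 − 169.7 = 664.91 km.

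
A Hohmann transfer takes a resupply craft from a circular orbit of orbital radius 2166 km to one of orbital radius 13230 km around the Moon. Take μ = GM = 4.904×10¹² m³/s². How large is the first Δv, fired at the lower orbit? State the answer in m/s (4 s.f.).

Δv ≈ 467.9 m/s

r₁ = 2166 km = 2.166×10⁶ m.
r₂ = 13230 km = 1.323×10⁷ m.
Transfer ellipse a_t = (r₁ + r₂)/2 = 7.698×10⁶ m.
At r₁: circular v_c1 = √(μ/r₁) = 1505 m/s; transfer-perilune v_p = √[μ(2/r₁ − 1/a_t)] = 1973 m/s.
Δv₁ = v_p − v_c1 = 467.9 m/s.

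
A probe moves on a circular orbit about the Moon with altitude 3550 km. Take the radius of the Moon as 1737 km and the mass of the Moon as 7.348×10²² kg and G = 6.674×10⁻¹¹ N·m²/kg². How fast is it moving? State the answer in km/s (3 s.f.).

μ = GM = 6.674×10⁻¹¹ × 7.348×10²² = 4.904×10¹² m³/s².
r = 1737 + 3550 = 5287.0 km = 5.2870×10⁶ m.
For a circular orbit v = √(μ/r) = √(4.904×10¹² / 5.287×10⁶) = √(9.276×10⁵) = 963.1 m/s.
That is 0.9631 km/s.

v ≈ 0.963 km/s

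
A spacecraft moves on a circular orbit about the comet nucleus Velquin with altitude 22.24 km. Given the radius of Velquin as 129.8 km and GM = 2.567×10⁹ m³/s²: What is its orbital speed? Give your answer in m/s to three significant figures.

r = 129.8 + 22.24 = 152.04 km = 1.5204×10⁵ m.
For a circular orbit v = √(μ/r) = √(2.567×10⁹ / 1.520×10⁵) = √(1.688×10⁴) = 129.9 m/s.

v ≈ 130 m/s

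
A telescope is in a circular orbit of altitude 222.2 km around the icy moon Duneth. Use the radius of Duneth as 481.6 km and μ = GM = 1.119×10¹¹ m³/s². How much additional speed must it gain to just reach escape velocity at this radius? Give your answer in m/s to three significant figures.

r = 481.6 + 222.2 = 703.80 km = 7.0380×10⁵ m.
Circular speed v_c = √(μ/r) = 398.7 m/s.
Escape speed v_esc = √(2μ/r) = √2 × v_c = 563.9 m/s.
Δv = v_esc − v_c = 165.2 m/s.

Δv ≈ 165 m/s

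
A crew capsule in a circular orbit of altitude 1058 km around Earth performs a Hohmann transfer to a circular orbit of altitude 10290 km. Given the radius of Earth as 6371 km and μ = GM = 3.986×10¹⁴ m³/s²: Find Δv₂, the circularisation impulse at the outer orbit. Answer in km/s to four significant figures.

Δv ≈ 1.050 km/s

r₁ = 6371 + 1058 = 7429.0 km = 7.4290×10⁶ m.
r₂ = 6371 + 10290 = 16661 km = 1.6661×10⁷ m.
Transfer ellipse a_t = (r₁ + r₂)/2 = 1.204×10⁷ m.
At r₁: circular v_c1 = √(μ/r₁) = 7325 m/s; transfer-perigee v_p = √[μ(2/r₁ − 1/a_t)] = 8615 m/s.
At r₂: circular v_c2 = √(μ/r₂) = 4891 m/s; transfer-apogee v_a = √[μ(2/r₂ − 1/a_t)] = 3841 m/s.
Δv₂ = v_c2 − v_a = 1050 m/s.
= 1.050 km/s.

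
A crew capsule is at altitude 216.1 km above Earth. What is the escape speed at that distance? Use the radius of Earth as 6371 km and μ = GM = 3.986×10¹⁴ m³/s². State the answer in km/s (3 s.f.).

v_esc ≈ 11.0 km/s

r = 6371 + 216.1 = 6587.1 km = 6.5871×10⁶ m.
Escape speed v_esc = √(2μ/r) = √(2 × 3.986×10¹⁴ / 6.587×10⁶) = √(1.210×10⁸) = 11000 m/s.
= 11.00 km/s.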